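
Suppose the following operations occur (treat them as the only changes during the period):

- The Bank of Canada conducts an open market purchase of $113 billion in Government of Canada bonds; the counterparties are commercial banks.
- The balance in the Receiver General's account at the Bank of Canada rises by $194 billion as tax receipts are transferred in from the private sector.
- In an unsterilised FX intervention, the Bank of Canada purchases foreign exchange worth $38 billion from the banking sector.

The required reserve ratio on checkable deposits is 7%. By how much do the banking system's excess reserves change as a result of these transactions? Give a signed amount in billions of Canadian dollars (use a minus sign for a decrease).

OMO purchase (from banks) $113 billion: reserves +$113B, deposits 0.
Government account inflow $194 billion: reserves −$194B, deposits −$194B.
FX purchase $38 billion: reserves +$38B, deposits 0.
Totals: Δreserves = −$43B, Δdeposits = −$194B.
Δrequired reserves = 7% × −$194B = −$13.58B.
Δexcess reserves = Δreserves − Δrequired = −$43B − (−$13.58B) = -$29.42 billion.

-$29.42 billion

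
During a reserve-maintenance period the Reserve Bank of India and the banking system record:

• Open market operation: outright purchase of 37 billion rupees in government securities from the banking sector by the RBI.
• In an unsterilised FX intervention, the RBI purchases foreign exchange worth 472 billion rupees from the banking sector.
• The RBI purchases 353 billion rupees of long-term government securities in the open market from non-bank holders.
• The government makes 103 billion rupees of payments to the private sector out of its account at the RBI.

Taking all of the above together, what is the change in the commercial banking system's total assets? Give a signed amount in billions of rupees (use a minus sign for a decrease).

+456 billion

RBI balance sheet:
  Assets:      Securities +390B, Foreign assets +472B
  Liabilities: Bank reserves +965B, Government deposits −103B
Commercial banking system:
  Assets:      Reserves at CB +965B, Securities −37B, Foreign assets −472B
  Liabilities: Checkable deposits +456B
Change in total bank assets = +456 billion.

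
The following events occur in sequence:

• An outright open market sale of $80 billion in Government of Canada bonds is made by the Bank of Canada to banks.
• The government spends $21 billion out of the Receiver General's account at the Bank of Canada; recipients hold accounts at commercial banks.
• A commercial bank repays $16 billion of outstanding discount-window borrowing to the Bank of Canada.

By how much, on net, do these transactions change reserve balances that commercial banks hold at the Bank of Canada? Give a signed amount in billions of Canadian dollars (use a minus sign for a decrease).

Bank of Canada balance sheet:
  Assets:      Securities −$80B, Loans to banks −$16B
  Liabilities: Bank reserves −$75B, Government deposits −$21B
So the change in reserve balances that commercial banks hold at the Bank of Canada is -$75 billion.

-$75 billion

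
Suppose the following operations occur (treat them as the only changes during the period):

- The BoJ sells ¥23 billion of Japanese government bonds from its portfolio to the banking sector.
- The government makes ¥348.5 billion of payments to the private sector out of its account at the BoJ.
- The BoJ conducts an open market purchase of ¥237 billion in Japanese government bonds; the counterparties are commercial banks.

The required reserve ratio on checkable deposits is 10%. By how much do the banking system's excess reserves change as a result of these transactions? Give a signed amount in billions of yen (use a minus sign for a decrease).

+¥527.65 billion

OMO sale (to banks) ¥23 billion: reserves −¥23B, deposits 0.
Government spending ¥348.5 billion: reserves +¥348.5B, deposits +¥348.5B.
OMO purchase (from banks) ¥237 billion: reserves +¥237B, deposits 0.
Totals: Δreserves = +¥562.5B, Δdeposits = +¥348.5B.
Δrequired reserves = 10% × +¥348.5B = +¥34.85B.
Δexcess reserves = Δreserves − Δrequired = +¥562.5B − (+¥34.85B) = +¥527.65 billion.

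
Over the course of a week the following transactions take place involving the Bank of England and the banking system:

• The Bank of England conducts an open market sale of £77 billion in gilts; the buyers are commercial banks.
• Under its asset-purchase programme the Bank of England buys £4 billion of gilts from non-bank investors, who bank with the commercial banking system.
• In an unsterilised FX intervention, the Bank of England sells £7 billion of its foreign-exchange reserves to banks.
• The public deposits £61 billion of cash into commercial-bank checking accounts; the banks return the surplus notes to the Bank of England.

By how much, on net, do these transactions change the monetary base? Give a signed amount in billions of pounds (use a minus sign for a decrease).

OMO sale (to banks) £77 billion: Bank of England balance sheet contracts → −£77B.
Asset purchase (from non-banks) £4 billion: Bank of England balance sheet expands → +£4B.
FX sale £7 billion: Bank of England balance sheet contracts → −£7B.
Currency deposit £61 billion: just a shift between currency and reserves — both are base money → 0.
Net: −77 + 4 − 7 + 0 = -£80 billion.

-£80 billion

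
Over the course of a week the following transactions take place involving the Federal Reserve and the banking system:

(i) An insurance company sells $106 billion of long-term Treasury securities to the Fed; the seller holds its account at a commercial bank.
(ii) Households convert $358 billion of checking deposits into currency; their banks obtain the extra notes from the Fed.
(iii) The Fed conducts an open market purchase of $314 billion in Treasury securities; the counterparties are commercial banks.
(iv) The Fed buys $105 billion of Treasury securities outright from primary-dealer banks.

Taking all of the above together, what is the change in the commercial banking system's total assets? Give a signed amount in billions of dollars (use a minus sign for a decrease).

-$252 billion

Asset purchase (from non-banks) $106 billion: bank balance sheets expand → +$106B.
Currency withdrawal $358 billion: bank balance sheets shrink → −$358B.
OMO purchase (from banks) $314 billion: just an asset swap on bank balance sheets → 0.
OMO purchase (from banks) $105 billion: just an asset swap on bank balance sheets → 0.
Net: 106 − 358 + 0 + 0 = -$252 billion.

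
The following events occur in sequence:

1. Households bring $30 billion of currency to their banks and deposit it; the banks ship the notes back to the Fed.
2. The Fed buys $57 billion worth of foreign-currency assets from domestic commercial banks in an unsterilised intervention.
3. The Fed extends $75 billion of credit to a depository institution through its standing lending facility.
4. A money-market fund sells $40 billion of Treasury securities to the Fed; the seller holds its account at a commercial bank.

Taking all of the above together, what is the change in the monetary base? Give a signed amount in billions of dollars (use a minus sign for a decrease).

+$172 billion

Currency deposit $30 billion: just a shift between currency and reserves — both are base money → 0.
FX purchase $57 billion: Fed balance sheet expands → +$57B.
Discount-window loan $75 billion: Fed balance sheet expands → +$75B.
Asset purchase (from non-banks) $40 billion: Fed balance sheet expands → +$40B.
Net: 0 + 57 + 75 + 40 = +$172 billion.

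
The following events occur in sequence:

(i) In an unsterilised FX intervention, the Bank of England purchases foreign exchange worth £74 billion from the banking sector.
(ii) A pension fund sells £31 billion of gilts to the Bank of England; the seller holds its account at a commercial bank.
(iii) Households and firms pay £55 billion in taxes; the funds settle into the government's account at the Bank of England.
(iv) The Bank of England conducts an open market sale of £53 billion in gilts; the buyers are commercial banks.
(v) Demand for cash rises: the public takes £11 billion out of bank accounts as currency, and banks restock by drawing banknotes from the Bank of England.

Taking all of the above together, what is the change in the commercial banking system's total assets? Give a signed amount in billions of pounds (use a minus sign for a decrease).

-£35 billion

FX purchase £74 billion: just an asset swap on bank balance sheets → 0.
Asset purchase (from non-banks) £31 billion: bank balance sheets expand → +£31B.
Government account inflow £55 billion: bank balance sheets shrink → −£55B.
OMO sale (to banks) £53 billion: just an asset swap on bank balance sheets → 0.
Currency withdrawal £11 billion: bank balance sheets shrink → −£11B.
Net: 0 + 31 − 55 + 0 − 11 = -£35 billion.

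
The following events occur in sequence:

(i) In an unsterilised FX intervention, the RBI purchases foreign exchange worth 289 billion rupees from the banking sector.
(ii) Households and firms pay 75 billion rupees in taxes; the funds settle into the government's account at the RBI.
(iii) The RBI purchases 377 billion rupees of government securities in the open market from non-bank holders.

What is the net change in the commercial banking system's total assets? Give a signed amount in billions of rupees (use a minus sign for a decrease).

RBI balance sheet:
  Assets:      Securities +377B, Foreign assets +289B
  Liabilities: Bank reserves +591B, Government deposits +75B
Commercial banking system:
  Assets:      Reserves at CB +591B, Foreign assets −289B
  Liabilities: Checkable deposits +302B
Change in total bank assets = +302 billion.

+302 billion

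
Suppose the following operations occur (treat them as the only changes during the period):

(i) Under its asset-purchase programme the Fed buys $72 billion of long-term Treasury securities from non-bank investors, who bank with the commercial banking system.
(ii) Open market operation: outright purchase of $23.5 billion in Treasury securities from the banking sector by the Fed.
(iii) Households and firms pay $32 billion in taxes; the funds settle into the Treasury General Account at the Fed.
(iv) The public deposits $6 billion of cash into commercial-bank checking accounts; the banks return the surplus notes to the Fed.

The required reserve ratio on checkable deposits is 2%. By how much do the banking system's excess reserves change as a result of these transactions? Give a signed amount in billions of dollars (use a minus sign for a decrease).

Asset purchase (from non-banks) $72 billion: reserves +$72B, deposits +$72B.
OMO purchase (from banks) $23.5 billion: reserves +$23.5B, deposits 0.
Government account inflow $32 billion: reserves −$32B, deposits −$32B.
Currency deposit $6 billion: reserves +$6B, deposits +$6B.
Totals: Δreserves = +$69.5B, Δdeposits = +$46B.
Δrequired reserves = 2% × +$46B = +$0.92B.
Δexcess reserves = Δreserves − Δrequired = +$69.5B − (+$0.92B) = +$68.58 billion.

+$68.58 billion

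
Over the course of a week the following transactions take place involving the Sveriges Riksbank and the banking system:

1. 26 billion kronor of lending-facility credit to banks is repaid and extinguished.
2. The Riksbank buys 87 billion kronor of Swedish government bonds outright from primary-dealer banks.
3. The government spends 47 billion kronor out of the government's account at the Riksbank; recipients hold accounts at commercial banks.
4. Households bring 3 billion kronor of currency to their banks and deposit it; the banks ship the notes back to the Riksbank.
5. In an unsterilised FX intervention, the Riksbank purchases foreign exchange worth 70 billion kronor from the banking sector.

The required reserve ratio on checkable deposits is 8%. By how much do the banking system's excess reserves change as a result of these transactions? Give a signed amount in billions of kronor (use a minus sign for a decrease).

+177 billion

Discount-window repayment 26 billion kronor: reserves −26B, deposits 0.
OMO purchase (from banks) 87 billion kronor: reserves +87B, deposits 0.
Government spending 47 billion kronor: reserves +47B, deposits +47B.
Currency deposit 3 billion kronor: reserves +3B, deposits +3B.
FX purchase 70 billion kronor: reserves +70B, deposits 0.
Totals: Δreserves = +181B, Δdeposits = +50B.
Δrequired reserves = 8% × +50B = +4B.
Δexcess reserves = Δreserves − Δrequired = +181B − (+4B) = +177 billion.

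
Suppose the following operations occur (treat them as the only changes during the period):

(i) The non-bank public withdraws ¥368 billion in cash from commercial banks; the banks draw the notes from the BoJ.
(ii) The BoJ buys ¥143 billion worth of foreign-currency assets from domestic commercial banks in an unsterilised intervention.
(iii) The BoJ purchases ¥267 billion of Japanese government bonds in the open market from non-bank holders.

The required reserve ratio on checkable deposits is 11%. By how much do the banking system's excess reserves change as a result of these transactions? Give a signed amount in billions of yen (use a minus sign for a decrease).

Currency withdrawal ¥368 billion: reserves −¥368B, deposits −¥368B.
FX purchase ¥143 billion: reserves +¥143B, deposits 0.
Asset purchase (from non-banks) ¥267 billion: reserves +¥267B, deposits +¥267B.
Totals: Δreserves = +¥42B, Δdeposits = −¥101B.
Δrequired reserves = 11% × −¥101B = −¥11.11B.
Δexcess reserves = Δreserves − Δrequired = +¥42B − (−¥11.11B) = +¥53.11 billion.

+¥53.11 billion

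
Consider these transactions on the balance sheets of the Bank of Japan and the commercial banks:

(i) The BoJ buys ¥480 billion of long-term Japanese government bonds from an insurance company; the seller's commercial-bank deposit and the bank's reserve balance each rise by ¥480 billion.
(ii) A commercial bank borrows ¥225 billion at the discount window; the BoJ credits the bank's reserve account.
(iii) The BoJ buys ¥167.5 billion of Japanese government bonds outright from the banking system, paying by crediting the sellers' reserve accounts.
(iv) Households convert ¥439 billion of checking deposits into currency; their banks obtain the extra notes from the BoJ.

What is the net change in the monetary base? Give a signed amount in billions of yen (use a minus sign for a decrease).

+¥872.5 billion

Asset purchase (from non-banks) ¥480 billion: BoJ balance sheet expands → +¥480B.
Discount-window loan ¥225 billion: BoJ balance sheet expands → +¥225B.
OMO purchase (from banks) ¥167.5 billion: BoJ balance sheet expands → +¥167.5B.
Currency withdrawal ¥439 billion: just a shift between currency and reserves — both are base money → 0.
Net: 480 + 225 + 167.5 + 0 = +¥872.5 billion.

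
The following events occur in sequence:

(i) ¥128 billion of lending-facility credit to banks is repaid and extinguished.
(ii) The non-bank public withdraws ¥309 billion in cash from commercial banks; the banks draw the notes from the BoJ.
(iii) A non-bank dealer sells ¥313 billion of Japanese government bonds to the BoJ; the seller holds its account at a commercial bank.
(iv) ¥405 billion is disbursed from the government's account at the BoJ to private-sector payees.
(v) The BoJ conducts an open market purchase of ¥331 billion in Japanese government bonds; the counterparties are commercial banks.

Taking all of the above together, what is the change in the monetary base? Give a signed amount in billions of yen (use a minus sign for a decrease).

BoJ balance sheet:
  Assets:      Securities +¥644B, Loans to banks −¥128B
  Liabilities: Bank reserves +¥612B, Currency in circulation +¥309B, Government deposits −¥405B
Commercial banking system:
  Assets:      Reserves at CB +¥612B, Securities −¥331B
  Liabilities: Checkable deposits +¥409B, Borrowings from CB −¥128B
Monetary base = currency + reserves: +¥309B + (+¥612B) = +¥921 billion.

+¥921 billion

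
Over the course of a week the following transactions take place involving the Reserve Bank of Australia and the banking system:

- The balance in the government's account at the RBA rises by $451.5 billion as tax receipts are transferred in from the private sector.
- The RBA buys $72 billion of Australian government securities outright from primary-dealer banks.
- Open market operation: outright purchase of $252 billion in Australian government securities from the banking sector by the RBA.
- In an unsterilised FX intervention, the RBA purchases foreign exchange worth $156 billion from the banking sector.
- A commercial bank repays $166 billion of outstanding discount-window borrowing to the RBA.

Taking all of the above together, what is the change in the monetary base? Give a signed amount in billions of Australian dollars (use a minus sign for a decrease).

Government account inflow $451.5 billion: reserves shift to a non-base liability → −$451.5B.
OMO purchase (from banks) $72 billion: RBA balance sheet expands → +$72B.
OMO purchase (from banks) $252 billion: RBA balance sheet expands → +$252B.
FX purchase $156 billion: RBA balance sheet expands → +$156B.
Discount-window repayment $166 billion: RBA balance sheet contracts → −$166B.
Net: −451.5 + 72 + 252 + 156 − 166 = -$137.5 billion.

-$137.5 billion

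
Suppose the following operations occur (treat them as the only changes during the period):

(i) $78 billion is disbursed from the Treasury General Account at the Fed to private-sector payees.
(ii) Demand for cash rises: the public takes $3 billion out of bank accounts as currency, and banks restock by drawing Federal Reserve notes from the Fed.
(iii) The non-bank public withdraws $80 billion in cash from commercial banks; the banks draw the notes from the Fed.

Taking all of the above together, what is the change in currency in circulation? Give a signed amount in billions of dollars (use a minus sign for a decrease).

+$83 billion

Government spending $78 billion: no currency enters or leaves circulation → 0.
Currency withdrawal $3 billion: notes leave the central bank → +$3B.
Currency withdrawal $80 billion: notes leave the central bank → +$80B.
Net: 0 + 3 + 80 = +$83 billion.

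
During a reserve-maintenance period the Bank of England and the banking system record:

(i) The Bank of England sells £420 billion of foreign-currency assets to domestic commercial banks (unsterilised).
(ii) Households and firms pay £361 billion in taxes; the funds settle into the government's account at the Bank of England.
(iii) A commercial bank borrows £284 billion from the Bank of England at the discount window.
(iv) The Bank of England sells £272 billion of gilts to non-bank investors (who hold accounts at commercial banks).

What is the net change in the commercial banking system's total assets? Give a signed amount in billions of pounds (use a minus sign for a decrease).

Bank of England balance sheet:
  Assets:      Securities −£272B, Loans to banks +£284B, Foreign assets −£420B
  Liabilities: Bank reserves −£769B, Government deposits +£361B
Commercial banking system:
  Assets:      Reserves at CB −£769B, Foreign assets +£420B
  Liabilities: Checkable deposits −£633B, Borrowings from CB +£284B
Change in total bank assets = -£349 billion.

-£349 billion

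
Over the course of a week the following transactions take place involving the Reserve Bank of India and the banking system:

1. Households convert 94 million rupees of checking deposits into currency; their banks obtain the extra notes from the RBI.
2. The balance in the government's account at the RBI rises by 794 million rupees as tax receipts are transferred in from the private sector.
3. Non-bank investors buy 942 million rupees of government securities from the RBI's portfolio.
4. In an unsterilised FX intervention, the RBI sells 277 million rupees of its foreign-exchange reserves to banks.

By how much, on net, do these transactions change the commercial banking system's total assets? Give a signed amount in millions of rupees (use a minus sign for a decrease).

-1830 million

Currency withdrawal 94 million rupees: bank balance sheets shrink → −94M.
Government account inflow 794 million rupees: bank balance sheets shrink → −794M.
Asset sale (to non-banks) 942 million rupees: bank balance sheets shrink → −942M.
FX sale 277 million rupees: just an asset swap on bank balance sheets → 0.
Net: −94 − 794 − 942 + 0 = -1830 million.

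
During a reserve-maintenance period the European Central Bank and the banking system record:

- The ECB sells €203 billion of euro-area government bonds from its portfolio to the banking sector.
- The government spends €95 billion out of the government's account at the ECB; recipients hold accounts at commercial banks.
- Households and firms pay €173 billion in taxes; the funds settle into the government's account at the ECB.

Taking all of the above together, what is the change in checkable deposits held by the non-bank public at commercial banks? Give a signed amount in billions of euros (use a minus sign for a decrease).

OMO sale (to banks) €203 billion: the counterparty is a bank, so public deposits are unchanged → 0.
Government spending €95 billion: non-bank counterparties' bank balances rise → +€95B.
Government account inflow €173 billion: non-bank counterparties' bank balances fall → −€173B.
Net: 0 + 95 − 173 = -€78 billion.

-€78 billion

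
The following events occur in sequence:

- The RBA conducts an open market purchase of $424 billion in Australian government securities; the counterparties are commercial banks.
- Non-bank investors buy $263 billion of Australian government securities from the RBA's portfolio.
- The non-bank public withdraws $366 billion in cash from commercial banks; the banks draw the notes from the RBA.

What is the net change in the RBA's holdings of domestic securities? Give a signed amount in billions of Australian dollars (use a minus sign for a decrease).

+$161 billion

RBA balance sheet:
  Assets:      Securities +$161B
  Liabilities: Bank reserves −$205B, Currency in circulation +$366B
So the change in the RBA's holdings of domestic securities is +$161 billion.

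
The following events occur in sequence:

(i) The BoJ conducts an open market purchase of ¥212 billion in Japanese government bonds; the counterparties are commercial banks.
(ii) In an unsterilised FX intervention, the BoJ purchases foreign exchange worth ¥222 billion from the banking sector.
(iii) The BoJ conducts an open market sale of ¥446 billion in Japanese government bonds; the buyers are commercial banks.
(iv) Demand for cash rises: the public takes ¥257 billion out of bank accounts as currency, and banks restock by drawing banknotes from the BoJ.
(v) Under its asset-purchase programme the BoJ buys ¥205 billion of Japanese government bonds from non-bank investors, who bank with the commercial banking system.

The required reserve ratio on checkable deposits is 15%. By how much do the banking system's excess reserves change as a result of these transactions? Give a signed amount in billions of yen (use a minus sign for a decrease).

-¥56.2 billion

OMO purchase (from banks) ¥212 billion: reserves +¥212B, deposits 0.
FX purchase ¥222 billion: reserves +¥222B, deposits 0.
OMO sale (to banks) ¥446 billion: reserves −¥446B, deposits 0.
Currency withdrawal ¥257 billion: reserves −¥257B, deposits −¥257B.
Asset purchase (from non-banks) ¥205 billion: reserves +¥205B, deposits +¥205B.
Totals: Δreserves = −¥64B, Δdeposits = −¥52B.
Δrequired reserves = 15% × −¥52B = −¥7.8B.
Δexcess reserves = Δreserves − Δrequired = −¥64B − (−¥7.8B) = -¥56.2 billion.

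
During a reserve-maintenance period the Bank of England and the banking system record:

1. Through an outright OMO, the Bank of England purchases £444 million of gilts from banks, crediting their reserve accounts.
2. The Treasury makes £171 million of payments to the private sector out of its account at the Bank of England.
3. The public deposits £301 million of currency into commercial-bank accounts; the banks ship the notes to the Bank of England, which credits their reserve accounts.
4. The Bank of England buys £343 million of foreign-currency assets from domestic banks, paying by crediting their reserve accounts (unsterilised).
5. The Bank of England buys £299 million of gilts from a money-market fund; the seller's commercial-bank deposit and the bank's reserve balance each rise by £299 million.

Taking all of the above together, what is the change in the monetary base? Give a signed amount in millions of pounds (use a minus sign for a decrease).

OMO purchase (from banks) £444 million: Bank of England balance sheet expands → +£444M.
Government spending £171 million: a non-base liability converts back to reserves → +£171M.
Currency deposit £301 million: just a shift between currency and reserves — both are base money → 0.
FX purchase £343 million: Bank of England balance sheet expands → +£343M.
Asset purchase (from non-banks) £299 million: Bank of England balance sheet expands → +£299M.
Net: 444 + 171 + 0 + 343 + 299 = +£1257 million.

+£1257 million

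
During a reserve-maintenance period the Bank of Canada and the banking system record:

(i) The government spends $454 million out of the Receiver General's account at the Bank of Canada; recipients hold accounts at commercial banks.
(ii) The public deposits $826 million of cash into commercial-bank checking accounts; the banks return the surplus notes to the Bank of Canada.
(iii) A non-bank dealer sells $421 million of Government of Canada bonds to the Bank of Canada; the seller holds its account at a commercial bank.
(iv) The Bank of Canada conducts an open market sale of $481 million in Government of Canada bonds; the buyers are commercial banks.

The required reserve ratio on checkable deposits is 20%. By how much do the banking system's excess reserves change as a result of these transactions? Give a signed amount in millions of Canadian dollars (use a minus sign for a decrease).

+$879.8 million

Government spending $454 million: reserves +$454M, deposits +$454M.
Currency deposit $826 million: reserves +$826M, deposits +$826M.
Asset purchase (from non-banks) $421 million: reserves +$421M, deposits +$421M.
OMO sale (to banks) $481 million: reserves −$481M, deposits 0.
Totals: Δreserves = +$1220M, Δdeposits = +$1701M.
Δrequired reserves = 20% × +$1701M = +$340.2M.
Δexcess reserves = Δreserves − Δrequired = +$1220M − (+$340.2M) = +$879.8 million.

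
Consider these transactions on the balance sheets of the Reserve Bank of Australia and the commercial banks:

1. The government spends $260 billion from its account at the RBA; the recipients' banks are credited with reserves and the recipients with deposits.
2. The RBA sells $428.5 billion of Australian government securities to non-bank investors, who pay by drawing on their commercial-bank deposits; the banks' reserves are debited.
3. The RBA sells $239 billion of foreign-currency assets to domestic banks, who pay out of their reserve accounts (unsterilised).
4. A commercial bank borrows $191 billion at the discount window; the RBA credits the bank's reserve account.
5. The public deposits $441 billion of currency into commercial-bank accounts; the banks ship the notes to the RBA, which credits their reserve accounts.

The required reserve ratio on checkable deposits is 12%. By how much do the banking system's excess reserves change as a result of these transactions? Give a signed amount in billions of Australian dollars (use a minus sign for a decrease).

Government spending $260 billion: reserves +$260B, deposits +$260B.
Asset sale (to non-banks) $428.5 billion: reserves −$428.5B, deposits −$428.5B.
FX sale $239 billion: reserves −$239B, deposits 0.
Discount-window loan $191 billion: reserves +$191B, deposits 0.
Currency deposit $441 billion: reserves +$441B, deposits +$441B.
Totals: Δreserves = +$224.5B, Δdeposits = +$272.5B.
Δrequired reserves = 12% × +$272.5B = +$32.7B.
Δexcess reserves = Δreserves − Δrequired = +$224.5B − (+$32.7B) = +$191.8 billion.

+$191.8 billion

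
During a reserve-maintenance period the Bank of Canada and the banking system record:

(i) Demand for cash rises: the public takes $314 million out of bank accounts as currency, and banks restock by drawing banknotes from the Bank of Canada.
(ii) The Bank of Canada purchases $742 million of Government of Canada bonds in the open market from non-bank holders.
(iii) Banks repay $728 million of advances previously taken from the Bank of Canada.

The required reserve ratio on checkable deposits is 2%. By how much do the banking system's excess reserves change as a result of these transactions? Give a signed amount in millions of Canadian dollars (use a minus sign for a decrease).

Currency withdrawal $314 million: reserves −$314M, deposits −$314M.
Asset purchase (from non-banks) $742 million: reserves +$742M, deposits +$742M.
Discount-window repayment $728 million: reserves −$728M, deposits 0.
Totals: Δreserves = −$300M, Δdeposits = +$428M.
Δrequired reserves = 2% × +$428M = +$8.56M.
Δexcess reserves = Δreserves − Δrequired = −$300M − (+$8.56M) = -$308.56 million.

-$308.56 million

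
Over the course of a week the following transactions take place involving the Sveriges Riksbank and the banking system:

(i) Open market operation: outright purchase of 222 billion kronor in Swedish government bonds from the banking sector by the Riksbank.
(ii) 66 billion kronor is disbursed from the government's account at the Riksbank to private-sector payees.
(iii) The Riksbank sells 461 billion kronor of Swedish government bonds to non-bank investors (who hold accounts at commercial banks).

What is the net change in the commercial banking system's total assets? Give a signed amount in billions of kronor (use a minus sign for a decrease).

OMO purchase (from banks) 222 billion kronor: just an asset swap on bank balance sheets → 0.
Government spending 66 billion kronor: bank balance sheets expand → +66B.
Asset sale (to non-banks) 461 billion kronor: bank balance sheets shrink → −461B.
Net: 0 + 66 − 461 = -395 billion.

-395 billion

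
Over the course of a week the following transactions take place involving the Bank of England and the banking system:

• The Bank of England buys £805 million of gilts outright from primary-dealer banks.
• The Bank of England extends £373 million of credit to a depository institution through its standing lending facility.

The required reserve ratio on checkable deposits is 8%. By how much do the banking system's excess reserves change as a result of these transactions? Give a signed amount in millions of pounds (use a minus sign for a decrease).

OMO purchase (from banks) £805 million: reserves +£805M, deposits 0.
Discount-window loan £373 million: reserves +£373M, deposits 0.
Totals: Δreserves = +£1178M, Δdeposits = 0.
Δrequired reserves = 8% × 0 = 0.
Δexcess reserves = Δreserves − Δrequired = +£1178M − (0) = +£1178 million.

+£1178 million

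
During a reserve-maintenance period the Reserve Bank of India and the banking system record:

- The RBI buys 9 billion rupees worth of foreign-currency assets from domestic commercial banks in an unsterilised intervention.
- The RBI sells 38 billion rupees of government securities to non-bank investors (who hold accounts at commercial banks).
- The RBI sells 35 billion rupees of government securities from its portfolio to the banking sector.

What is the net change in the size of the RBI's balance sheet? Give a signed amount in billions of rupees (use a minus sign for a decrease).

-64 billion

RBI balance sheet:
  Assets:      Securities −73B, Foreign assets +9B
  Liabilities: Bank reserves −64B
Commercial banking system:
  Assets:      Reserves at CB −64B, Securities +35B, Foreign assets −9B
  Liabilities: Checkable deposits −38B
Change in total RBI assets = -64 billion.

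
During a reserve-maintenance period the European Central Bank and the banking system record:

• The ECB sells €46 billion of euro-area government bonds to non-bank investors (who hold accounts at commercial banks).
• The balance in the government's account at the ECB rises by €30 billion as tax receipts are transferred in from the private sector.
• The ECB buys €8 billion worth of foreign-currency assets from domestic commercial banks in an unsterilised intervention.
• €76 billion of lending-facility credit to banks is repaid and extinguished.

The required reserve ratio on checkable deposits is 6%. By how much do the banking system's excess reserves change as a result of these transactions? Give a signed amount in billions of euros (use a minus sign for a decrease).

-€139.44 billion

Asset sale (to non-banks) €46 billion: reserves −€46B, deposits −€46B.
Government account inflow €30 billion: reserves −€30B, deposits −€30B.
FX purchase €8 billion: reserves +€8B, deposits 0.
Discount-window repayment €76 billion: reserves −€76B, deposits 0.
Totals: Δreserves = −€144B, Δdeposits = −€76B.
Δrequired reserves = 6% × −€76B = −€4.56B.
Δexcess reserves = Δreserves − Δrequired = −€144B − (−€4.56B) = -€139.44 billion.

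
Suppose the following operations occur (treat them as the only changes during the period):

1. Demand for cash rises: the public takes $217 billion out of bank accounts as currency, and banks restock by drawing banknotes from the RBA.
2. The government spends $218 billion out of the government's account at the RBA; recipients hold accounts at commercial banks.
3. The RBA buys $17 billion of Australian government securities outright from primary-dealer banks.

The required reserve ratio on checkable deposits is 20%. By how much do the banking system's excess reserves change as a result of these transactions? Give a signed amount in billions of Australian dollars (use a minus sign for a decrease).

+$17.8 billion

Currency withdrawal $217 billion: reserves −$217B, deposits −$217B.
Government spending $218 billion: reserves +$218B, deposits +$218B.
OMO purchase (from banks) $17 billion: reserves +$17B, deposits 0.
Totals: Δreserves = +$18B, Δdeposits = +$1B.
Δrequired reserves = 20% × +$1B = +$0.2B.
Δexcess reserves = Δreserves − Δrequired = +$18B − (+$0.2B) = +$17.8 billion.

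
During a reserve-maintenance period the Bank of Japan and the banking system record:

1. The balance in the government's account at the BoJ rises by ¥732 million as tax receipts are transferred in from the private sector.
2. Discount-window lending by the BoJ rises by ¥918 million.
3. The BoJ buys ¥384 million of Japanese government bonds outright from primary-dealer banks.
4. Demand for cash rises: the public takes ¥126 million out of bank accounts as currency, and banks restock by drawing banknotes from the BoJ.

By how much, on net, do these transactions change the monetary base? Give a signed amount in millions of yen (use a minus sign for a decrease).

Government account inflow ¥732 million: reserves shift to a non-base liability → −¥732M.
Discount-window loan ¥918 million: BoJ balance sheet expands → +¥918M.
OMO purchase (from banks) ¥384 million: BoJ balance sheet expands → +¥384M.
Currency withdrawal ¥126 million: just a shift between currency and reserves — both are base money → 0.
Net: −732 + 918 + 384 + 0 = +¥570 million.

+¥570 million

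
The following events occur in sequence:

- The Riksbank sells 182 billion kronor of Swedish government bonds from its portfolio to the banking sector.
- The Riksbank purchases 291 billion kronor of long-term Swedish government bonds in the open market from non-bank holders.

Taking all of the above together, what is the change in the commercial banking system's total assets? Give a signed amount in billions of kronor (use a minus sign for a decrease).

Riksbank balance sheet:
  Assets:      Securities +109B
  Liabilities: Bank reserves +109B
Commercial banking system:
  Assets:      Reserves at CB +109B, Securities +182B
  Liabilities: Checkable deposits +291B
Change in total bank assets = +291 billion.

+291 billion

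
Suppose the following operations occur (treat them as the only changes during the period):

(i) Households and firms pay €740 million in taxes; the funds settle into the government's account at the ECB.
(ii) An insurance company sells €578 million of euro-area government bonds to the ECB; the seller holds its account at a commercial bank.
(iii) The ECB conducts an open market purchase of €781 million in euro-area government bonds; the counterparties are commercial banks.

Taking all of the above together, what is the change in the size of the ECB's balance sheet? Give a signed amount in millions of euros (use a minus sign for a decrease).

ECB balance sheet:
  Assets:      Securities +€1359M
  Liabilities: Bank reserves +€619M, Government deposits +€740M
Change in total ECB assets = +€1359 million.

+€1359 million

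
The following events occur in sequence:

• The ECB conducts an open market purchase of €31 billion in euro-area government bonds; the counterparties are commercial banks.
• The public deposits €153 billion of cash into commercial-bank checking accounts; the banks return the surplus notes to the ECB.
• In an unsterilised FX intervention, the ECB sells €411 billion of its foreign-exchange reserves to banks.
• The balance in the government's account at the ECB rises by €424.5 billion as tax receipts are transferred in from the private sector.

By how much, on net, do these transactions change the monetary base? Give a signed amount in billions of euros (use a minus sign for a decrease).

-€804.5 billion

OMO purchase (from banks) €31 billion: ECB balance sheet expands → +€31B.
Currency deposit €153 billion: just a shift between currency and reserves — both are base money → 0.
FX sale €411 billion: ECB balance sheet contracts → −€411B.
Government account inflow €424.5 billion: reserves shift to a non-base liability → −€424.5B.
Net: 31 + 0 − 411 − 424.5 = -€804.5 billion.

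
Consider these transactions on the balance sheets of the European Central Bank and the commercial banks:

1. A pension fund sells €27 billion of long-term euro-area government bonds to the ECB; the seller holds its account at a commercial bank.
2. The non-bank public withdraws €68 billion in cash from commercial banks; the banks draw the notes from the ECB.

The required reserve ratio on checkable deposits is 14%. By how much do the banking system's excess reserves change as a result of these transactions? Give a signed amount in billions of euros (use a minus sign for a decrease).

-€35.26 billion

Asset purchase (from non-banks) €27 billion: reserves +€27B, deposits +€27B.
Currency withdrawal €68 billion: reserves −€68B, deposits −€68B.
Totals: Δreserves = −€41B, Δdeposits = −€41B.
Δrequired reserves = 14% × −€41B = −€5.74B.
Δexcess reserves = Δreserves − Δrequired = −€41B − (−€5.74B) = -€35.26 billion.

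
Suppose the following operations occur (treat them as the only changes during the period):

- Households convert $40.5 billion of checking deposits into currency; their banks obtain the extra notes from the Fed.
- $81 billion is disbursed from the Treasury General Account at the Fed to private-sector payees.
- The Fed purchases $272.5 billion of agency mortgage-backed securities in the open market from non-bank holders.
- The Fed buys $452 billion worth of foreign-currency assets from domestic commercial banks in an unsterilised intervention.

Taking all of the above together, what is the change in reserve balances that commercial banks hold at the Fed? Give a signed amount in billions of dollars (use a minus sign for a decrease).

+$765 billion

Fed balance sheet:
  Assets:      Securities +$272.5B, Foreign assets +$452B
  Liabilities: Bank reserves +$765B, Currency in circulation +$40.5B, Government deposits −$81B
So the change in reserve balances that commercial banks hold at the Fed is +$765 billion.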